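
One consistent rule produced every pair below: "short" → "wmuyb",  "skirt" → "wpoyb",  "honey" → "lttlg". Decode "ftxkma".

border

The shift increases by 1 at each position, starting from +4: 4, 5, 6, ….
Reversing it on ftxkma: f−4=b, t−5=o, x−6=r, k−7=d, m−8=e, a−9=r.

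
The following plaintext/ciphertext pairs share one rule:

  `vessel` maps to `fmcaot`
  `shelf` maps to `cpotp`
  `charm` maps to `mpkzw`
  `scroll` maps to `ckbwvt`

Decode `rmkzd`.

The shifts repeat in a cycle of length 2: positions 0,1,… shift by +10, +8, then the pattern repeats.
Decoding rmkzd: r−10=h, m−8=e, k−10=a, z−8=r, d−10=t.

heart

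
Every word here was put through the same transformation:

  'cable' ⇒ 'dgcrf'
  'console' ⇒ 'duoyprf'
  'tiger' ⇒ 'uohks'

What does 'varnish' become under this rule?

Shifts by position in cable: pos 0: c→d (+1), pos 1: a→g (+6), pos 2: b→c (+1), pos 3: l→r (+6) — repeating every 2. It's a Vigenère-style cipher with numeric key [1,6]: position i shifts by key[i mod 2].
For varnish: v+1=w, a+6=g, r+1=s, n+6=t, i+1=j, s+6=y, h+1=i.

wgstjyi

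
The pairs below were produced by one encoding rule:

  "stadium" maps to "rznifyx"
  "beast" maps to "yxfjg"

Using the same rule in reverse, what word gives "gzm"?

Read the word backwards and shift each letter +5.
Undoing it on gzm: shift back: g−5=b, z−5=u, m−5=h → buh; then reverse → hub.

hub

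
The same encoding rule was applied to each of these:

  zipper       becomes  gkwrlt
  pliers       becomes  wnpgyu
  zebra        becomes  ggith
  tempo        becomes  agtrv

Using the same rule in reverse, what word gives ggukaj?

zenith

Shifts by position in zipper: pos 0: z→g (+7), pos 1: i→k (+2), pos 2: p→w (+7), pos 3: p→r (+2) — repeating every 2. The shifts repeat in a cycle of length 2: positions 0,1,… shift by +7, +2, then the pattern repeats.
Undoing it on ggukaj: g−7=z, g−2=e, u−7=n, k−2=i, a−7=t, j−2=h.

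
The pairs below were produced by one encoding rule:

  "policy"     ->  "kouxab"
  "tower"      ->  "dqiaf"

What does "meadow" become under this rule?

iapmqy

Two steps: reverse the string, then apply a Caesar shift of +12.
Applying it to meadow: reverse → wodaem; then shift: w+12=i, o+12=a, d+12=p, a+12=m, e+12=q, m+12=y.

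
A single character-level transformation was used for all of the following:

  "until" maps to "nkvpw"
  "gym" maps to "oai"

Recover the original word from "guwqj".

house

The output letters match the input read backwards, each shifted +2: until reversed is litnu. The word is reversed, then every letter is shifted forward by 2.
Reversing it on guwqj: shift back: g−2=e, u−2=s, w−2=u, q−2=o, j−2=h → esuoh; then reverse → house.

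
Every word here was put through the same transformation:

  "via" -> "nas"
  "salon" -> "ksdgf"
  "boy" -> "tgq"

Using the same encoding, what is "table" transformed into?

Compare letters: v→n is +18, i→a is +18, a→s is +18 — a constant shift. This is a Caesar cipher with shift 18.
Applying it to table: t+18=l, a+18=s, b+18=t, l+18=d, e+18=w.

lstdw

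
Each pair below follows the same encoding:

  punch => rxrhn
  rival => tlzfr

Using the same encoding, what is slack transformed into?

uoehq

In punch: p→r is +2, u→x is +3, n→r is +4, c→h is +5 — the shift increases by 1 each position. Each letter shifts forward by (position + 2), i.e. 2, 3, 4, … — the shift grows by one for each successive letter.
Applying it to slack: s+2=u, l+3=o, a+4=e, c+5=h, k+6=q.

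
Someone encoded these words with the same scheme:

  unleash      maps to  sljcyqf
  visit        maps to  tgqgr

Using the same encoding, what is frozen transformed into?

dpmxcl

Compare letters: u→s is +24, n→l is +24, l→j is +24 — a constant shift. Each letter is shifted forward by 24 in the alphabet (a Caesar shift of +24).
On frozen: f+24=d, r+24=p, o+24=m, z+24=x, e+24=c, n+24=l.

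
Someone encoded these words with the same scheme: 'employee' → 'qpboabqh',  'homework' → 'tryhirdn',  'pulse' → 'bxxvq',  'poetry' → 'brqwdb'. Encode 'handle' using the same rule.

tdzgxh

Shifts by position in employee: pos 0: e→q (+12), pos 1: m→p (+3), pos 2: p→b (+12), pos 3: l→o (+3) — repeating every 2. It's a Vigenère-style cipher with numeric key [12,3]: position i shifts by key[i mod 2].
Applying it to handle: h+12=t, a+3=d, n+12=z, d+3=g, l+12=x, e+3=h.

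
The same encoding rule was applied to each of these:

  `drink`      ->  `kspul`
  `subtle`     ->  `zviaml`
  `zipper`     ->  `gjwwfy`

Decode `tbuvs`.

manor

Shifts by position in drink: pos 0: d→k (+7), pos 1: r→s (+1), pos 2: i→p (+7), pos 3: n→u (+7), pos 4: k→l (+1) — repeating every 3. It's a Vigenère-style cipher with numeric key [7,1,7]: position i shifts by key[i mod 3].
Undoing it on tbuvs: t−7=m, b−1=a, u−7=n, v−7=o, s−1=r.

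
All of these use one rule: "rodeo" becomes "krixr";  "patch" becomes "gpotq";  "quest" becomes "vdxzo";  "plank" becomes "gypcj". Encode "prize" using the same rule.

gkfax

r(17)→k(10) and o(14)→r(17) fit y≡15x+15 (mod 26); the inverse of 15 mod 26 is 7. This is an affine cipher: with a=0,…,z=25, each position x becomes (15x+15) mod 26.
For prize: p(15)→15·15+15≡6=g; r(17)→15·17+15≡10=k; i(8)→15·8+15≡5=f; z(25)→15·25+15≡0=a; e(4)→15·4+15≡23=x (all mod 26).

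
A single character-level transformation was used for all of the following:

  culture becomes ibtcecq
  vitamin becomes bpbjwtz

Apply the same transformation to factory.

In culture: c→i is +6, u→b is +7, l→t is +8, t→c is +9 — the shift increases by 1 each position. Letter i (0-indexed) is shifted by i+6, so successive shifts are 6, 7, 8, ….
For factory: f+6=l, a+7=h, c+8=k, t+9=c, o+10=y, r+11=c, y+12=k.

lhkcyck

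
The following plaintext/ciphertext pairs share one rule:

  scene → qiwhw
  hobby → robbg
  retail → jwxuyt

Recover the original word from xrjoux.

s(18)→q(16) and c(2)→i(8) fit y≡7x+20 (mod 26); the inverse of 7 mod 26 is 15. Each letter's alphabet position (a=0..z=25) is mapped through 7·x+20 mod 26 — an affine cipher.
Decoding xrjoux: x(23)→15·(23−20)≡19=t; r(17)→15·(17−20)≡7=h; j(9)→15·(9−20)≡17=r; o(14)→15·(14−20)≡14=o; u(20)→15·(20−20)≡0=a; x(23)→15·(23−20)≡19=t (all mod 26).

throat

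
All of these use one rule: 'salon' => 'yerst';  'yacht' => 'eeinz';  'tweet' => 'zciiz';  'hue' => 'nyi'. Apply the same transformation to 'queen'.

wyiit

The shift depends on letter class: consonant s→y is +6, but vowel a→e is +4. The rule splits by letter class: vowels +4, consonants +6.
Applying it to queen: q(cons)+6=w, u(vowel)+4=y, e(vowel)+4=i, e(vowel)+4=i, n(cons)+6=t.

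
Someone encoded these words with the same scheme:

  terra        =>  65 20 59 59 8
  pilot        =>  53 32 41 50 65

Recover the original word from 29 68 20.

hue

t(#20)→65 and e(#5)→20: differences scale by 3, so n = 3·pos + 5. The formula is n = 3×(alphabet index, a=1) + 5.
Undoing it on 29 68 20: 29→(29−5)÷3=8=h, 68→(68−5)÷3=21=u, 20→(20−5)÷3=5=e.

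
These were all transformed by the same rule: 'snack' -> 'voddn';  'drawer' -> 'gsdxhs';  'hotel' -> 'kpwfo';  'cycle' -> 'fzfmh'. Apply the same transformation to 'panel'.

Shifts by position in snack: pos 0: s→v (+3), pos 1: n→o (+1), pos 2: a→d (+3), pos 3: c→d (+1) — repeating every 2. It's a Vigenère-style cipher with numeric key [3,1]: position i shifts by key[i mod 2].
Applying it to panel: p+3=s, a+1=b, n+3=q, e+1=f, l+3=o.

sbqfo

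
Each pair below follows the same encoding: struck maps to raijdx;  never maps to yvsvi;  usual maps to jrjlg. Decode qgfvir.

s(18)→r(17) and t(19)→a(0) fit y≡9x+11 (mod 26); the inverse of 9 mod 26 is 3. Each letter's alphabet position (a=0..z=25) is mapped through 9·x+11 mod 26 — an affine cipher.
Reversing it on qgfvir: q(16)→3·(16−11)≡15=p; g(6)→3·(6−11)≡11=l; f(5)→3·(5−11)≡8=i; v(21)→3·(21−11)≡4=e; i(8)→3·(8−11)≡17=r; r(17)→3·(17−11)≡18=s (all mod 26).

pliers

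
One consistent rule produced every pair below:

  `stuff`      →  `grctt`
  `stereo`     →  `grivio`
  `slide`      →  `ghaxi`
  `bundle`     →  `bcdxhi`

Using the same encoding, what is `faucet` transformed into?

This is an affine cipher: with a=0,…,z=25, each position x becomes (11x+16) mod 26.
On faucet: f(5)→11·5+16≡19=t; a(0)→11·0+16≡16=q; u(20)→11·20+16≡2=c; c(2)→11·2+16≡12=m; e(4)→11·4+16≡8=i; t(19)→11·19+16≡17=r (all mod 26).

tqcmir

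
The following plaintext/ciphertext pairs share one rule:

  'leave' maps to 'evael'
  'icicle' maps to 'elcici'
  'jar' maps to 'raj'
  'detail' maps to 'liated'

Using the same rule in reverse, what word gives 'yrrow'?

The output letters match the input read backwards: leave reversed is evael. It's just the letters in reverse order.
Undoing it on yrrow: then reverse → worry.

worry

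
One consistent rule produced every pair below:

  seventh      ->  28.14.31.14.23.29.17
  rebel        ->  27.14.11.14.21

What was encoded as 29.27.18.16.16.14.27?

s is letter #19 and maps to 28: an offset of 9. Each letter is replaced by its alphabet position (a=1..z=26) + 9.
Decoding 29.27.18.16.16.14.27: 29→(29−9)÷1=20=t, 27→(27−9)÷1=18=r, 18→(18−9)÷1=9=i, 16→(16−9)÷1=7=g, 16→(16−9)÷1=7=g, 14→(14−9)÷1=5=e, 27→(27−9)÷1=18=r.

trigger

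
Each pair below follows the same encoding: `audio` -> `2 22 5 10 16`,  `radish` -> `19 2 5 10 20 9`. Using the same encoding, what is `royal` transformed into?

19 16 26 2 13

a is letter #1 and maps to 2: an offset of 1. The number is (letter's place in the alphabet, a=1) + 1.
For royal: r=18→19, o=15→16, y=25→26, a=1→2, l=12→13.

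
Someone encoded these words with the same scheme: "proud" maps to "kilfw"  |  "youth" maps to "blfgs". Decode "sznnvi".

Each pair mirrors across the alphabet (p↔k, r↔i, o↔l): positions sum to 25. Letters are reflected about the middle of the alphabet (position → 25−position): Atbash.
Undoing it on sznnvi: s↔h, z↔a, n↔m, n↔m, v↔e, i↔r.

hammer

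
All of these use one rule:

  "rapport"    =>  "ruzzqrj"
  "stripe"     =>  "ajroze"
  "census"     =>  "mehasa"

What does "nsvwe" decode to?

r(17)→r(17) and a(0)→u(20) fit y≡9x+20 (mod 26); the inverse of 9 mod 26 is 3. Treating letters as 0–25, the rule is x ↦ 9x + 20 (mod 26).
Reversing it on nsvwe: n(13)→3·(13−20)≡5=f; s(18)→3·(18−20)≡20=u; v(21)→3·(21−20)≡3=d; w(22)→3·(22−20)≡6=g; e(4)→3·(4−20)≡4=e (all mod 26).

fudge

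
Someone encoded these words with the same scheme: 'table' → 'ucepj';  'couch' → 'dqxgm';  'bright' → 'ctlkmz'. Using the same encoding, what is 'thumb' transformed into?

ujxqg

In table: t→u is +1, a→c is +2, b→e is +3, l→p is +4 — the shift increases by 1 each position. Each letter shifts forward by (position + 1), i.e. 1, 2, 3, … — the shift grows by one for each successive letter.
For thumb: t+1=u, h+2=j, u+3=x, m+4=q, b+5=g.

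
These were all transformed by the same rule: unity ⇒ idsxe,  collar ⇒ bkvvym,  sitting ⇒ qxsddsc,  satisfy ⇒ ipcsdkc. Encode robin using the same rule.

xslyb

The output letters match the input read backwards, each shifted +10: unity reversed is ytinu. Read the word backwards and shift each letter +10.
Applying it to robin: reverse → nibor; then shift: n+10=x, i+10=s, b+10=l, o+10=y, r+10=b.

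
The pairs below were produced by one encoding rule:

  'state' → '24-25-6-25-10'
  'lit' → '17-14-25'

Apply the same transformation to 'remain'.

s is letter #19 and maps to 24: an offset of 5. The number is (letter's place in the alphabet, a=1) + 5.
For remain: r=18→23, e=5→10, m=13→18, a=1→6, i=9→14, n=14→19.

23-10-18-6-14-19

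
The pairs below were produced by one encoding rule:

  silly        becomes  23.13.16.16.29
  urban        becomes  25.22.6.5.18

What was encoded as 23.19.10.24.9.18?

s is letter #19 and maps to 23: an offset of 4. Each letter is replaced by its alphabet position (a=1..z=26) + 4.
Decoding 23.19.10.24.9.18: 23→(23−4)÷1=19=s, 19→(19−4)÷1=15=o, 10→(10−4)÷1=6=f, 24→(24−4)÷1=20=t, 9→(9−4)÷1=5=e, 18→(18−4)÷1=14=n.

soften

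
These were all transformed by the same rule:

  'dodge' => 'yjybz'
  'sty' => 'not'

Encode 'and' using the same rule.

Compare letters: d→y is +21, o→j is +21, d→y is +21 — a constant shift. Every letter moves 21 places later in the alphabet, wrapping around z→a.
On and: a+21=v, n+21=i, d+21=y.

viy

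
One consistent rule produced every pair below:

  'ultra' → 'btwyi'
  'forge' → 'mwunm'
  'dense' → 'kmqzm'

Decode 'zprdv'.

Shifts by position in ultra: pos 0: u→b (+7), pos 1: l→t (+8), pos 2: t→w (+3), pos 3: r→y (+7), pos 4: a→i (+8) — repeating every 3. A repeating key of period 3 is used — shifts +7, +8, +3 over and over.
Undoing it on zprdv: z−7=s, p−8=h, r−3=o, d−7=w, v−8=n.

shown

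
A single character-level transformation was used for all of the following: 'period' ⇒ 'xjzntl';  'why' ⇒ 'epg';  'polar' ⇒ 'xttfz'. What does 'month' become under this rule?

Vowels shift forward by 5 and consonants shift forward by 8.
For month: m(cons)+8=u, o(vowel)+5=t, n(cons)+8=v, t(cons)+8=b, h(cons)+8=p.

utvbp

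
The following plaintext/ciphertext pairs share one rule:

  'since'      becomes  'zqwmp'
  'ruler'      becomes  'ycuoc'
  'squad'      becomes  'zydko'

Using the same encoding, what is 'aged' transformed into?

honn

The shift increases by 1 at each position, starting from +7: 7, 8, 9, ….
On aged: a+7=h, g+8=o, e+9=n, d+10=n.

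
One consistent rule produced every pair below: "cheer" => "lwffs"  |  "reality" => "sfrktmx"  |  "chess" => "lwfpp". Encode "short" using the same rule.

c(2)→l(11) and h(7)→w(22) fit y≡23x+17 (mod 26); the inverse of 23 mod 26 is 17. Treating letters as 0–25, the rule is x ↦ 23x + 17 (mod 26).
On short: s(18)→23·18+17≡15=p; h(7)→23·7+17≡22=w; o(14)→23·14+17≡1=b; r(17)→23·17+17≡18=s; t(19)→23·19+17≡12=m (all mod 26).

pwbsm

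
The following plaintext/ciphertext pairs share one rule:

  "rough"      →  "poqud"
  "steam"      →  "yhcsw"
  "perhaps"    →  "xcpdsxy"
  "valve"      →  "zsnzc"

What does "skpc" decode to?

acre

r(17)→p(15) and o(14)→o(14) fit y≡9x+18 (mod 26); the inverse of 9 mod 26 is 3. Treating letters as 0–25, the rule is x ↦ 9x + 18 (mod 26).
Undoing it on skpc: s(18)→3·(18−18)≡0=a; k(10)→3·(10−18)≡2=c; p(15)→3·(15−18)≡17=r; c(2)→3·(2−18)≡4=e (all mod 26).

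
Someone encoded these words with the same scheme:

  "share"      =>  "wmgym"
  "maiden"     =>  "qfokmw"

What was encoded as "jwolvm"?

In share: s→w is +4, h→m is +5, a→g is +6, r→y is +7 — the shift increases by 1 each position. Each letter shifts forward by (position + 4), i.e. 4, 5, 6, … — the shift grows by one for each successive letter.
Reversing it on jwolvm: j−4=f, w−5=r, o−6=i, l−7=e, v−8=n, m−9=d.

friend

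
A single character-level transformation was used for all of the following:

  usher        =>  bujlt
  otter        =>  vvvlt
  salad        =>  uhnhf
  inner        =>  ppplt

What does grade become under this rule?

The shift depends on letter class: consonant s→u is +2, but vowel u→b is +7. The rule splits by letter class: vowels +7, consonants +2.
For grade: g(cons)+2=i, r(cons)+2=t, a(vowel)+7=h, d(cons)+2=f, e(vowel)+7=l.

ithfl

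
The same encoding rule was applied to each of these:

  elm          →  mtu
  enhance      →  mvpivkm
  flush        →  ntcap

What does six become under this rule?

aqf

Compare letters: e→m is +8, l→t is +8, m→u is +8 — a constant shift. Every letter moves 8 places later in the alphabet, wrapping around z→a.
Applying it to six: s+8=a, i+8=q, x+8=f.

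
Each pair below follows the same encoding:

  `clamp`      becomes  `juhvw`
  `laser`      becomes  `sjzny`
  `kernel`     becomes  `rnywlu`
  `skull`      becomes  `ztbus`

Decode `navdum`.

ground

Shifts by position in clamp: pos 0: c→j (+7), pos 1: l→u (+9), pos 2: a→h (+7), pos 3: m→v (+9) — repeating every 2. It's a Vigenère-style cipher with numeric key [7,9]: position i shifts by key[i mod 2].
Undoing it on navdum: n−7=g, a−9=r, v−7=o, d−9=u, u−7=n, m−9=d.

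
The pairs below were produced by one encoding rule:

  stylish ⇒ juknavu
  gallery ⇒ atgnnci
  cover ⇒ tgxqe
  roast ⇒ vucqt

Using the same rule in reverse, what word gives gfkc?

The word is reversed, then every letter is shifted forward by 2.
Reversing it on gfkc: shift back: g−2=e, f−2=d, k−2=i, c−2=a → edia; then reverse → aide.

aide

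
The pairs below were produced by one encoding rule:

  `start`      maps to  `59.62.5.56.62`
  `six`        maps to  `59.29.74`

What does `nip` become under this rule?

44.29.50

s(#19)→59 and t(#20)→62: differences scale by 3, so n = 3·pos + 2. Each letter becomes 3×(its alphabet position, a=1..z=26) + 2.
Applying it to nip: n=14→44, i=9→29, p=16→50.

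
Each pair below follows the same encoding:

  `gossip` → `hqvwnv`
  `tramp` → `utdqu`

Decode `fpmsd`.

enjoy

In gossip: g→h is +1, o→q is +2, s→v is +3, s→w is +4 — the shift increases by 1 each position. The shift increases by 1 at each position, starting from +1: 1, 2, 3, ….
Undoing it on fpmsd: f−1=e, p−2=n, m−3=j, s−4=o, d−5=y.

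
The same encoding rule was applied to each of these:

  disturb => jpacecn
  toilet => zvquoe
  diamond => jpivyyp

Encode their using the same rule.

zomrb

Each letter shifts forward by (position + 6), i.e. 6, 7, 8, … — the shift grows by one for each successive letter.
On their: t+6=z, h+7=o, e+8=m, i+9=r, r+10=b.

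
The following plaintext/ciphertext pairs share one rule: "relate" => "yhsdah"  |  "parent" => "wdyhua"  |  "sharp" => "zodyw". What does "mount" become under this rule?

trxua

The shift depends on letter class: consonant r→y is +7, but vowel e→h is +3. Two shifts are in play — +3 for a/e/i/o/u, +7 for every other letter.
Applying it to mount: m(cons)+7=t, o(vowel)+3=r, u(vowel)+3=x, n(cons)+7=u, t(cons)+7=a.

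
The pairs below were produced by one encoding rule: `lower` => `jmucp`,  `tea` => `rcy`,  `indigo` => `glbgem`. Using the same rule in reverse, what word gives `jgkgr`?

Each letter is shifted forward by 24 in the alphabet (a Caesar shift of +24).
Decoding jgkgr: j−24=l, g−24=i, k−24=m, g−24=i, r−24=t.

limit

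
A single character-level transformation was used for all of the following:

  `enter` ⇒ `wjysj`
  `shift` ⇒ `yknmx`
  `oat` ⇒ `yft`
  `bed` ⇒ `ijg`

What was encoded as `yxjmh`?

chest

The output letters match the input read backwards, each shifted +5: enter reversed is retne. The word is reversed, then every letter is shifted forward by 5.
Decoding yxjmh: shift back: y−5=t, x−5=s, j−5=e, m−5=h, h−5=c → tsehc; then reverse → chest.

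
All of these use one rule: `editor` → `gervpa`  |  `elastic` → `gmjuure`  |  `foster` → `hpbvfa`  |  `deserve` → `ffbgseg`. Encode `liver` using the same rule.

A repeating key of period 3 is used — shifts +2, +1, +9 over and over.
For liver: l+2=n, i+1=j, v+9=e, e+2=g, r+1=s.

njegs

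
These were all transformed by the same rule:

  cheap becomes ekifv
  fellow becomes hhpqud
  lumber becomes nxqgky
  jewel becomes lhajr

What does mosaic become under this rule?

Letter i (0-indexed) is shifted by i+2, so successive shifts are 2, 3, 4, ….
On mosaic: m+2=o, o+3=r, s+4=w, a+5=f, i+6=o, c+7=j.

orwfoj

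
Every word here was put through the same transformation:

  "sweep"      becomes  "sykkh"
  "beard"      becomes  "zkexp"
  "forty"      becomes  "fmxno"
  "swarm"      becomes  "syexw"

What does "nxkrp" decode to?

This is an affine cipher: with a=0,…,z=25, each position x becomes (21x+4) mod 26.
Undoing it on nxkrp: n(13)→5·(13−4)≡19=t; x(23)→5·(23−4)≡17=r; k(10)→5·(10−4)≡4=e; r(17)→5·(17−4)≡13=n; p(15)→5·(15−4)≡3=d (all mod 26).

trend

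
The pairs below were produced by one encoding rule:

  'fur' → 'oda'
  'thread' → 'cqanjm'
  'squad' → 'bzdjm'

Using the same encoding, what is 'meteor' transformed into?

vncnxa

Every letter moves 9 places later in the alphabet, wrapping around z→a.
For meteor: m+9=v, e+9=n, t+9=c, e+9=n, o+9=x, r+9=a.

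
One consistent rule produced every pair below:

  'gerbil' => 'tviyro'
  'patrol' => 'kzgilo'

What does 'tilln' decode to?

Each pair mirrors across the alphabet (g↔t, e↔v, r↔i): positions sum to 25. This is the alphabet-reversal cipher (Atbash): a becomes z, b becomes y, etc.
Decoding tilln: t↔g, i↔r, l↔o, l↔o, n↔m.

groom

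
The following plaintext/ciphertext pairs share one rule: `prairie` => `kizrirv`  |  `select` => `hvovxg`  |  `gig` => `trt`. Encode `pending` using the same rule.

kvmwrmt

Each pair mirrors across the alphabet (p↔k, r↔i, a↔z): positions sum to 25. This is the alphabet-reversal cipher (Atbash): a becomes z, b becomes y, etc.
For pending: p↔k, e↔v, n↔m, d↔w, i↔r, n↔m, g↔t.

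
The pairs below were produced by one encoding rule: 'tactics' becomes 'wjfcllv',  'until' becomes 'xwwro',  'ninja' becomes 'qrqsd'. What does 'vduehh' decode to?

Shifts by position in tactics: pos 0: t→w (+3), pos 1: a→j (+9), pos 2: c→f (+3), pos 3: t→c (+9) — repeating every 2. The shifts repeat in a cycle of length 2: positions 0,1,… shift by +3, +9, then the pattern repeats.
Decoding vduehh: v−3=s, d−9=u, u−3=r, e−9=v, h−3=e, h−9=y.

survey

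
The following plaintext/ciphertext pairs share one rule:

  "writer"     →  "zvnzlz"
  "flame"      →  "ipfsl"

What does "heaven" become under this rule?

kifblv

The shift increases by 1 at each position, starting from +3: 3, 4, 5, ….
Applying it to heaven: h+3=k, e+4=i, a+5=f, v+6=b, e+7=l, n+8=v.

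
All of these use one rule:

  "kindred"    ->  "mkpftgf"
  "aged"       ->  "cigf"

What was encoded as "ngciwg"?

Each letter is shifted forward by 2 in the alphabet (a Caesar shift of +2).
Undoing it on ngciwg: n−2=l, g−2=e, c−2=a, i−2=g, w−2=u, g−2=e.

league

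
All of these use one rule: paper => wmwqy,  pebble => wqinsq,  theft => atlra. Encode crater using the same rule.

jdhfld

Shifts by position in paper: pos 0: p→w (+7), pos 1: a→m (+12), pos 2: p→w (+7), pos 3: e→q (+12) — repeating every 2. It's a Vigenère-style cipher with numeric key [7,12]: position i shifts by key[i mod 2].
For crater: c+7=j, r+12=d, a+7=h, t+12=f, e+7=l, r+12=d.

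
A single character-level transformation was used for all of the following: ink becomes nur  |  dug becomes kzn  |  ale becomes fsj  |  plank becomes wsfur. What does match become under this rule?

Vowels shift forward by 5 and consonants shift forward by 7.
On match: m(cons)+7=t, a(vowel)+5=f, t(cons)+7=a, c(cons)+7=j, h(cons)+7=o.

tfajo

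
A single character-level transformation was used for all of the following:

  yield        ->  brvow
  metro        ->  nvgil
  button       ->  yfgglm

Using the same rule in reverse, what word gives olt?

Each pair mirrors across the alphabet (y↔b, i↔r, e↔v): positions sum to 25. Letters are reflected about the middle of the alphabet (position → 25−position): Atbash.
Undoing it on olt: o↔l, l↔o, t↔g.

log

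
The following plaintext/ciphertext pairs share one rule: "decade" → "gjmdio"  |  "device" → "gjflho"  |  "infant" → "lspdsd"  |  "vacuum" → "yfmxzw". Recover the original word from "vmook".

shelf

Shifts by position in decade: pos 0: d→g (+3), pos 1: e→j (+5), pos 2: c→m (+10), pos 3: a→d (+3), pos 4: d→i (+5), pos 5: e→o (+10) — repeating every 3. The shifts repeat in a cycle of length 3: positions 0,1,… shift by +3, +5, +10, then the pattern repeats.
Undoing it on vmook: v−3=s, m−5=h, o−10=e, o−3=l, k−5=f.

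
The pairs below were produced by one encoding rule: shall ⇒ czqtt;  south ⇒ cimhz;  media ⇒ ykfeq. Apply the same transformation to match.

s(18)→c(2) and h(7)→z(25) fit y≡5x+16 (mod 26); the inverse of 5 mod 26 is 21. Each letter's alphabet position (a=0..z=25) is mapped through 5·x+16 mod 26 — an affine cipher.
For match: m(12)→5·12+16≡24=y; a(0)→5·0+16≡16=q; t(19)→5·19+16≡7=h; c(2)→5·2+16≡0=a; h(7)→5·7+16≡25=z (all mod 26).

yqhaz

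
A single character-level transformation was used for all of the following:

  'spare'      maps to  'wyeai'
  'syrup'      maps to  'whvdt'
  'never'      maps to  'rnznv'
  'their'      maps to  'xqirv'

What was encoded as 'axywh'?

wound

Shifts by position in spare: pos 0: s→w (+4), pos 1: p→y (+9), pos 2: a→e (+4), pos 3: r→a (+9) — repeating every 2. It's a Vigenère-style cipher with numeric key [4,9]: position i shifts by key[i mod 2].
Reversing it on axywh: a−4=w, x−9=o, y−4=u, w−9=n, h−4=d.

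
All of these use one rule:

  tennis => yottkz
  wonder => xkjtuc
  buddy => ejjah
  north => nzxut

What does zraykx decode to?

result

The output letters match the input read backwards, each shifted +6: tennis reversed is sinnet. The word is reversed, then every letter is shifted forward by 6.
Undoing it on zraykx: shift back: z−6=t, r−6=l, a−6=u, y−6=s, k−6=e, x−6=r → tluser; then reverse → result.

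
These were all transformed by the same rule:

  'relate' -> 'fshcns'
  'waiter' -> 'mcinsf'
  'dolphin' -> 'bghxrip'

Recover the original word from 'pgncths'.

notable

r(17)→f(5) and e(4)→s(18) fit y≡17x+2 (mod 26); the inverse of 17 mod 26 is 23. Each letter's alphabet position (a=0..z=25) is mapped through 17·x+2 mod 26 — an affine cipher.
Undoing it on pgncths: p(15)→23·(15−2)≡13=n; g(6)→23·(6−2)≡14=o; n(13)→23·(13−2)≡19=t; c(2)→23·(2−2)≡0=a; t(19)→23·(19−2)≡1=b; h(7)→23·(7−2)≡11=l; s(18)→23·(18−2)≡4=e (all mod 26).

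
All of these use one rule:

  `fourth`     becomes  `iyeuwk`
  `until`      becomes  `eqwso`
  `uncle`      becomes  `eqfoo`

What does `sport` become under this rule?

The shift depends on letter class: consonant f→i is +3, but vowel o→y is +10. Vowels shift forward by 10 and consonants shift forward by 3.
Applying it to sport: s(cons)+3=v, p(cons)+3=s, o(vowel)+10=y, r(cons)+3=u, t(cons)+3=w.

vsyuw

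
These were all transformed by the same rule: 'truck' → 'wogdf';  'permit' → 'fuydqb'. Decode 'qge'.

sue

The output letters match the input read backwards, each shifted +12: truck reversed is kcurt. Read the word backwards and shift each letter +12.
Undoing it on qge: shift back: q−12=e, g−12=u, e−12=s → eus; then reverse → sue.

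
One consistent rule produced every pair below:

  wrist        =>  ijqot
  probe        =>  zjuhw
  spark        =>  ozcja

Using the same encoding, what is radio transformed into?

jcrqu

w(22)→i(8) and r(17)→j(9) fit y≡5x+2 (mod 26); the inverse of 5 mod 26 is 21. Each letter's alphabet position (a=0..z=25) is mapped through 5·x+2 mod 26 — an affine cipher.
Applying it to radio: r(17)→5·17+2≡9=j; a(0)→5·0+2≡2=c; d(3)→5·3+2≡17=r; i(8)→5·8+2≡16=q; o(14)→5·14+2≡20=u (all mod 26).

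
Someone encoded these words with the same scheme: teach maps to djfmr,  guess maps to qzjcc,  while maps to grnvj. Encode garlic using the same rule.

The shift depends on letter class: consonant t→d is +10, but vowel e→j is +5. Vowels shift forward by 5 and consonants shift forward by 10.
For garlic: g(cons)+10=q, a(vowel)+5=f, r(cons)+10=b, l(cons)+10=v, i(vowel)+5=n, c(cons)+10=m.

qfbvnm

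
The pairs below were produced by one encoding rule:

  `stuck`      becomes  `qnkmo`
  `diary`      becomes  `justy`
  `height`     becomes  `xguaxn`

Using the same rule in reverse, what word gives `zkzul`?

pupil

s(18)→q(16) and t(19)→n(13) fit y≡23x+18 (mod 26); the inverse of 23 mod 26 is 17. Each letter's alphabet position (a=0..z=25) is mapped through 23·x+18 mod 26 — an affine cipher.
Decoding zkzul: z(25)→17·(25−18)≡15=p; k(10)→17·(10−18)≡20=u; z(25)→17·(25−18)≡15=p; u(20)→17·(20−18)≡8=i; l(11)→17·(11−18)≡11=l (all mod 26).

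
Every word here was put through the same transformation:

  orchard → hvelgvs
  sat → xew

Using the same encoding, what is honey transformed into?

Two steps: reverse the string, then apply a Caesar shift of +4.
For honey: reverse → yenoh; then shift: y+4=c, e+4=i, n+4=r, o+4=s, h+4=l.

cirsl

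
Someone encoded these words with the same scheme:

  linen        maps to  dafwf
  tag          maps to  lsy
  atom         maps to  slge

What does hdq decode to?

ply

Compare letters: l→d is +18, i→a is +18, n→f is +18 — a constant shift. This is a Caesar cipher with shift 18.
Decoding hdq: h−18=p, d−18=l, q−18=y.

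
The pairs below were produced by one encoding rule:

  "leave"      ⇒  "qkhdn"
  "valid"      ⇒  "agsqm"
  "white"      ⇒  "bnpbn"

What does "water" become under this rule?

bgama

In leave: l→q is +5, e→k is +6, a→h is +7, v→d is +8 — the shift increases by 1 each position. Each letter shifts forward by (position + 5), i.e. 5, 6, 7, … — the shift grows by one for each successive letter.
On water: w+5=b, a+6=g, t+7=a, e+8=m, r+9=a.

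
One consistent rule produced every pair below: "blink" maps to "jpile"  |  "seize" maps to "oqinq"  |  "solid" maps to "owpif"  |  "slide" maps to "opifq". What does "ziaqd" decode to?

Each letter's alphabet position (a=0..z=25) is mapped through 11·x+24 mod 26 — an affine cipher.
Decoding ziaqd: z(25)→19·(25−24)≡19=t; i(8)→19·(8−24)≡8=i; a(0)→19·(0−24)≡12=m; q(16)→19·(16−24)≡4=e; d(3)→19·(3−24)≡17=r (all mod 26).

timer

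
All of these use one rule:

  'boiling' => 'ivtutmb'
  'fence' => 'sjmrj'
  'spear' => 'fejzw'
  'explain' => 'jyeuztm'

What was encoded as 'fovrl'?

stock

b(1)→i(8) and o(14)→v(21) fit y≡9x+25 (mod 26); the inverse of 9 mod 26 is 3. Each letter's alphabet position (a=0..z=25) is mapped through 9·x+25 mod 26 — an affine cipher.
Reversing it on fovrl: f(5)→3·(5−25)≡18=s; o(14)→3·(14−25)≡19=t; v(21)→3·(21−25)≡14=o; r(17)→3·(17−25)≡2=c; l(11)→3·(11−25)≡10=k (all mod 26).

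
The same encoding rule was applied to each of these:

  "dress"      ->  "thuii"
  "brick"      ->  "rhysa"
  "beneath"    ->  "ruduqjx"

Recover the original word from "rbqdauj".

Compare letters: d→t is +16, r→h is +16, e→u is +16 — a constant shift. It's a constant shift of +16 (ROT16).
Decoding rbqdauj: r−16=b, b−16=l, q−16=a, d−16=n, a−16=k, u−16=e, j−16=t.

blanket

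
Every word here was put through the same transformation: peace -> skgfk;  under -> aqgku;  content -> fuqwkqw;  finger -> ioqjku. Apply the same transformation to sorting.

The shift depends on letter class: consonant p→s is +3, but vowel e→k is +6. Vowels shift forward by 6 and consonants shift forward by 3.
On sorting: s(cons)+3=v, o(vowel)+6=u, r(cons)+3=u, t(cons)+3=w, i(vowel)+6=o, n(cons)+3=q, g(cons)+3=j.

vuuwoqj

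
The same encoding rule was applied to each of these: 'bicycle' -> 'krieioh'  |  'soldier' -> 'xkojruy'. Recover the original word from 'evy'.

spy

The output letters match the input read backwards, each shifted +6: bicycle reversed is elcycib. The word is reversed, then every letter is shifted forward by 6.
Undoing it on evy: shift back: e−6=y, v−6=p, y−6=s → yps; then reverse → spy.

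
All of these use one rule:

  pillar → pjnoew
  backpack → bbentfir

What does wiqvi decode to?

whose

In pillar: p→p is +0, i→j is +1, l→n is +2, l→o is +3 — the shift increases by 1 each position. The shift increases by 1 at each position, starting from +0: 0, 1, 2, ….
Decoding wiqvi: w−0=w, i−1=h, q−2=o, v−3=s, i−4=e.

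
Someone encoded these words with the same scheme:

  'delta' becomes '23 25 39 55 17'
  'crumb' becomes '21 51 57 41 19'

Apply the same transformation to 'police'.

47 45 39 33 21 25

d(#4)→23 and e(#5)→25: differences scale by 2, so n = 2·pos + 15. With a=1..z=26, the number is 2·pos + 15.
On police: p=16→47, o=15→45, l=12→39, i=9→33, c=3→21, e=5→25.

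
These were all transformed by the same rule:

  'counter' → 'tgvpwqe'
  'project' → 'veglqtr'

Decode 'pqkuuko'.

mission

The output letters match the input read backwards, each shifted +2: counter reversed is retnuoc. Two steps: reverse the string, then apply a Caesar shift of +2.
Undoing it on pqkuuko: shift back: p−2=n, q−2=o, k−2=i, u−2=s, u−2=s, k−2=i, o−2=m → noissim; then reverse → mission.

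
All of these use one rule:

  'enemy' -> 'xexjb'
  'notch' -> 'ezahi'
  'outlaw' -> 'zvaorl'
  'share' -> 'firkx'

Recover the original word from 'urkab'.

party

Treating letters as 0–25, the rule is x ↦ 21x + 17 (mod 26).
Undoing it on urkab: u(20)→5·(20−17)≡15=p; r(17)→5·(17−17)≡0=a; k(10)→5·(10−17)≡17=r; a(0)→5·(0−17)≡19=t; b(1)→5·(1−17)≡24=y (all mod 26).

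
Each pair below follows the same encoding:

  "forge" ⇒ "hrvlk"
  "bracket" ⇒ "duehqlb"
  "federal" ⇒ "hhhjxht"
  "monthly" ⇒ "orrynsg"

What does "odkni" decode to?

In forge: f→h is +2, o→r is +3, r→v is +4, g→l is +5 — the shift increases by 1 each position. Letter i (0-indexed) is shifted by i+2, so successive shifts are 2, 3, 4, ….
Reversing it on odkni: o−2=m, d−3=a, k−4=g, n−5=i, i−6=c.

magic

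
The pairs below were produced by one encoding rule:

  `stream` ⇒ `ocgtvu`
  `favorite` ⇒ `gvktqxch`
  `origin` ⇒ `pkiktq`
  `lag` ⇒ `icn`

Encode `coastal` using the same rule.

The output letters match the input read backwards, each shifted +2: stream reversed is maerts. Read the word backwards and shift each letter +2.
On coastal: reverse → latsaoc; then shift: l+2=n, a+2=c, t+2=v, s+2=u, a+2=c, o+2=q, c+2=e.

ncvucqe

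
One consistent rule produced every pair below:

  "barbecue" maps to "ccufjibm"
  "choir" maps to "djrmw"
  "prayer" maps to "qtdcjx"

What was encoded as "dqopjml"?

college

Each letter shifts forward by (position + 1), i.e. 1, 2, 3, … — the shift grows by one for each successive letter.
Reversing it on dqopjml: d−1=c, q−2=o, o−3=l, p−4=l, j−5=e, m−6=g, l−7=e.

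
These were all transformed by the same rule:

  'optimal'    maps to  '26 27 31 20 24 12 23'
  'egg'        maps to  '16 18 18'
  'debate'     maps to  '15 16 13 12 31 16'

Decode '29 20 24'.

rim

o is letter #15 and maps to 26: an offset of 11. Each letter is replaced by its alphabet position (a=1..z=26) + 11.
Decoding 29 20 24: 29→(29−11)÷1=18=r, 20→(20−11)÷1=9=i, 24→(24−11)÷1=13=m.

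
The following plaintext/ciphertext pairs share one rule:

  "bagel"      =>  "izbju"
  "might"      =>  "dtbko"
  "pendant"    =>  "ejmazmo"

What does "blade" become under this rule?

iuzaj

This is an affine cipher: with a=0,…,z=25, each position x becomes (9x+25) mod 26.
For blade: b(1)→9·1+25≡8=i; l(11)→9·11+25≡20=u; a(0)→9·0+25≡25=z; d(3)→9·3+25≡0=a; e(4)→9·4+25≡9=j (all mod 26).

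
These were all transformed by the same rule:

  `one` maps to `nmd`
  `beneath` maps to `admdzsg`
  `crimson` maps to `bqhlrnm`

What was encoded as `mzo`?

nap

Each letter is shifted forward by 25 in the alphabet (a Caesar shift of +25).
Decoding mzo: m−25=n, z−25=a, o−25=p.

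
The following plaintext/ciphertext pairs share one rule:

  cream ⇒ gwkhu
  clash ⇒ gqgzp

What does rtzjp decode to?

In cream: c→g is +4, r→w is +5, e→k is +6, a→h is +7 — the shift increases by 1 each position. The shift increases by 1 at each position, starting from +4: 4, 5, 6, ….
Undoing it on rtzjp: r−4=n, t−5=o, z−6=t, j−7=c, p−8=h.

notch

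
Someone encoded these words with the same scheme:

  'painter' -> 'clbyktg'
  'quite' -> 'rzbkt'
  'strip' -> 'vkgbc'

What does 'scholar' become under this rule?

This is an affine cipher: with a=0,…,z=25, each position x becomes (15x+11) mod 26.
For scholar: s(18)→15·18+11≡21=v; c(2)→15·2+11≡15=p; h(7)→15·7+11≡12=m; o(14)→15·14+11≡13=n; l(11)→15·11+11≡20=u; a(0)→15·0+11≡11=l; r(17)→15·17+11≡6=g (all mod 26).

vpmnulg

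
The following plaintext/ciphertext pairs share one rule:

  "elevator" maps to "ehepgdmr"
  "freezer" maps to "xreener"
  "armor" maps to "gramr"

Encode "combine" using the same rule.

e(4)→e(4) and l(11)→h(7) fit y≡19x+6 (mod 26); the inverse of 19 mod 26 is 11. Each letter's alphabet position (a=0..z=25) is mapped through 19·x+6 mod 26 — an affine cipher.
On combine: c(2)→19·2+6≡18=s; o(14)→19·14+6≡12=m; m(12)→19·12+6≡0=a; b(1)→19·1+6≡25=z; i(8)→19·8+6≡2=c; n(13)→19·13+6≡19=t; e(4)→19·4+6≡4=e (all mod 26).

smazcte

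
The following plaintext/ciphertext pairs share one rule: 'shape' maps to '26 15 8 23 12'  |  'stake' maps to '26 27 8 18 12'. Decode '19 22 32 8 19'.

loyal

Each letter is replaced by its alphabet position (a=1..z=26) + 7.
Undoing it on 19 22 32 8 19: 19→(19−7)÷1=12=l, 22→(22−7)÷1=15=o, 32→(32−7)÷1=25=y, 8→(8−7)÷1=1=a, 19→(19−7)÷1=12=l.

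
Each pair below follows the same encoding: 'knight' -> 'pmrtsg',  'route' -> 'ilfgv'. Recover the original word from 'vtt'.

Each pair mirrors across the alphabet (k↔p, n↔m, i↔r): positions sum to 25. This is the alphabet-reversal cipher (Atbash): a becomes z, b becomes y, etc.
Decoding vtt: v↔e, t↔g, t↔g.

egg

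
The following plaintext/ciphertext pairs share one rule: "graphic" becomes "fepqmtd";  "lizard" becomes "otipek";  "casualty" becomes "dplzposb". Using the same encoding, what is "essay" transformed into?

rllpb

g(6)→f(5) and r(17)→e(4) fit y≡7x+15 (mod 26); the inverse of 7 mod 26 is 15. Treating letters as 0–25, the rule is x ↦ 7x + 15 (mod 26).
Applying it to essay: e(4)→7·4+15≡17=r; s(18)→7·18+15≡11=l; s(18)→7·18+15≡11=l; a(0)→7·0+15≡15=p; y(24)→7·24+15≡1=b (all mod 26).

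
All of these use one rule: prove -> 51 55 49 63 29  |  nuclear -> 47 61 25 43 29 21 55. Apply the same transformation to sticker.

57 59 37 25 41 29 55

p(#16)→51 and r(#18)→55: differences scale by 2, so n = 2·pos + 19. The formula is n = 2×(alphabet index, a=1) + 19.
On sticker: s=19→57, t=20→59, i=9→37, c=3→25, k=11→41, e=5→29, r=18→55.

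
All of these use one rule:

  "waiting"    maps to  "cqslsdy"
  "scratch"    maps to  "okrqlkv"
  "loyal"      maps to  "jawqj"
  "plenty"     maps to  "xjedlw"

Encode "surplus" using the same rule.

oirxjio

w(22)→c(2) and a(0)→q(16) fit y≡23x+16 (mod 26); the inverse of 23 mod 26 is 17. Each letter's alphabet position (a=0..z=25) is mapped through 23·x+16 mod 26 — an affine cipher.
For surplus: s(18)→23·18+16≡14=o; u(20)→23·20+16≡8=i; r(17)→23·17+16≡17=r; p(15)→23·15+16≡23=x; l(11)→23·11+16≡9=j; u(20)→23·20+16≡8=i; s(18)→23·18+16≡14=o (all mod 26).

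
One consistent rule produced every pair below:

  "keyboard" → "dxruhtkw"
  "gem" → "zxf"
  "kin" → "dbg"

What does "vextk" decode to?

clear

This is a Caesar cipher with shift 19.
Undoing it on vextk: v−19=c, e−19=l, x−19=e, t−19=a, k−19=r.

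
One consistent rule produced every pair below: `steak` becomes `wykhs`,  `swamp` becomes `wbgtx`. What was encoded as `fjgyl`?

beard

Letter i (0-indexed) is shifted by i+4, so successive shifts are 4, 5, 6, ….
Undoing it on fjgyl: f−4=b, j−5=e, g−6=a, y−7=r, l−8=d.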